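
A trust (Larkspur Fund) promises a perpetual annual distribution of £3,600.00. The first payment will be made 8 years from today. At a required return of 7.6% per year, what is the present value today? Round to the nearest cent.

£28366.32

Value at end of year 7: C / r = £3,600.00 / 0.076 = £47,368.4211
Discount to today: PV = £47,368.4211 / (1 + 0.076)^7 = £47,368.4211 / 1.669882 = £28,366.32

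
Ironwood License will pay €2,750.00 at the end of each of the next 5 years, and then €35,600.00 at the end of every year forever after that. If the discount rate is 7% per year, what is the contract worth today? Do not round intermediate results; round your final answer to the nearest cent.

€373879.94

PV of 5-year annuity: €2,750.00 × [1 − (1+0.07)^−5] / 0.07 = 11275.54295
Perpetuity value at year 5: €35,600.00 / 0.07 = 508571.42857
PV of perpetuity: 508571.42857 / (1+0.07)^5 = 362604.39985
Total PV = 11275.54295 + 362604.39985 = 373879.94280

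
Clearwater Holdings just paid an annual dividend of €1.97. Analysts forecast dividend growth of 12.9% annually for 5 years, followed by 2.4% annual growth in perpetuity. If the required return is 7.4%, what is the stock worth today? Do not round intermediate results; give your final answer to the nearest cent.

D_1 = 2.22413
D_2 = 2.51104
D_3 = 2.83497
D_4 = 3.20068
D_5 = 3.61357
Terminal value at year 5: TV = D_5×(1+g_2)/(r−g_2) = 3.70029/0.05 = 74.00582
P_0 = D_1/(1+r)^1 + D_2/(1+r)^2 + D_3/(1+r)^3 + D_4/(1+r)^4 + D_5/(1+r)^5 + TV/(1+r)^5
    = 2.07088 + 2.17694 + 2.28842 + 2.40561 + 2.52880 + 51.78983 = 63.26048

€63.26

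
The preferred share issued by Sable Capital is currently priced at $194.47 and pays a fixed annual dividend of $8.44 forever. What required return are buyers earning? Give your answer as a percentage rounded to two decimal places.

P = C/r ⇒ r = C/P = $8.44/$194.47 = 0.043400

4.34%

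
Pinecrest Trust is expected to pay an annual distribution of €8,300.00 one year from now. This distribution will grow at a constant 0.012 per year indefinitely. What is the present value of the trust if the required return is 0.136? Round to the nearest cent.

Growing perpetuity: P = D₁ / (r − g) = €8,300.0000 / (0.136 − 0.012) = €66,935.48

€66935.48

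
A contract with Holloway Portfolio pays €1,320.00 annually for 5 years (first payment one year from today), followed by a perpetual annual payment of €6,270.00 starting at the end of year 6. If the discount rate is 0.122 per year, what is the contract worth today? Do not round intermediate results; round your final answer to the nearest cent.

€33637.86

PV of 5-year annuity: €1,320.00 × [1 − (1+0.122)^−5] / 0.122 = 4734.82298
Perpetuity value at year 5: €6,270.00 / 0.122 = 51393.44262
PV of perpetuity: 51393.44262 / (1+0.122)^5 = 28903.03345
Total PV = 4734.82298 + 28903.03345 = 33637.85644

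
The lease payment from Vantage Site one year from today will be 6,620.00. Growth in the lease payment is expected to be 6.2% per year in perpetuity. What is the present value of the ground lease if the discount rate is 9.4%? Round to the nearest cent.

Growing perpetuity: P = D₁ / (r − g) = 6,620.0000 / (0.094 − 0.062) = 206,875.00

206875.00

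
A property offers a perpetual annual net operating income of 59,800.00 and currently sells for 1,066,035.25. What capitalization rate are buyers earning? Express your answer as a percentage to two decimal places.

5.61%

P = C/r ⇒ r = C/P = 59,800.00/1,066,035.25 = 0.056096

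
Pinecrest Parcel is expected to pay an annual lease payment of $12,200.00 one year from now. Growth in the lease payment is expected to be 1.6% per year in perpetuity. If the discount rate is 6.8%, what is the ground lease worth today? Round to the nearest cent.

Growing perpetuity: P = D₁ / (r − g) = $12,200.0000 / (0.068 − 0.016) = $234,615.38

$234615.38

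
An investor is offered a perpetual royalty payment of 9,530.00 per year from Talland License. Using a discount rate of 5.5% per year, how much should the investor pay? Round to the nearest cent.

Level perpetuity: PV = C / r = 9,530.00 / 0.055 = 173,272.73

173272.73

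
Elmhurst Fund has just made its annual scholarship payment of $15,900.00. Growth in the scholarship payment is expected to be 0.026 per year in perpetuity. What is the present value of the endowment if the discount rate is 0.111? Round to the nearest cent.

$191922.35

D₁ = D₀ × (1 + g) = $15,900.00 × 1.026 = $16,313.4000
Growing perpetuity: P = D₁ / (r − g) = $16,313.4000 / (0.111 − 0.026) = $191,922.35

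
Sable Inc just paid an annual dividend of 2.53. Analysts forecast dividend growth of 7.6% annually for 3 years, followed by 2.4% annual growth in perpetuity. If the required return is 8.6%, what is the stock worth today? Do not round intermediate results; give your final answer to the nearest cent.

D_1 = 2.72228
D_2 = 2.92917
D_3 = 3.15179
Terminal value at year 3: TV = D_3×(1+g_2)/(r−g_2) = 3.22743/0.062 = 52.05538
P_0 = D_1/(1+r)^1 + D_2/(1+r)^2 + D_3/(1+r)^3 + TV/(1+r)^3
    = 2.50670 + 2.48362 + 2.46075 + 40.64210 = 48.09318

48.09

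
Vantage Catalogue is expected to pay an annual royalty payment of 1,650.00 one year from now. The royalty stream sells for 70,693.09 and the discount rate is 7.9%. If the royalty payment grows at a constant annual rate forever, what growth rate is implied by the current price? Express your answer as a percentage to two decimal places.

P = D₁/(r−g) ⇒ g = r − D₁/P = 0.079 − 1,650.00/70,693.09 = 0.055660

5.57%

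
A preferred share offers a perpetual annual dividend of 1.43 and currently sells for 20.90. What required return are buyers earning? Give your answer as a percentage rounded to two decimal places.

6.84%

P = C/r ⇒ r = C/P = 1.43/20.90 = 0.068421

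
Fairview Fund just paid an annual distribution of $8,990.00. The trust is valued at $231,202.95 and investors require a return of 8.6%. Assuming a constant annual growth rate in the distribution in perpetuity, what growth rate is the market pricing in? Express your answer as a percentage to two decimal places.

P = D₀(1+g)/(r−g) ⇒ P(r−g) = D₀(1+g) ⇒ g(P+D₀) = P·r − D₀
g = (P·r − D₀)/(P + D₀) = ($231,202.95×0.086 − $8,990.00) / ($231,202.95 + $8,990.00) = 0.045353

4.54%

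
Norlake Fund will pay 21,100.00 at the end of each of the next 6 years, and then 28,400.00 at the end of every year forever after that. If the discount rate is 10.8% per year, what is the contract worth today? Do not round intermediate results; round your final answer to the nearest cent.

231901.28

PV of 6-year annuity: 21,100.00 × [1 − (1+0.108)^−6] / 0.108 = 89781.01525
Perpetuity value at year 6: 28,400.00 / 0.108 = 262962.96296
PV of perpetuity: 262962.96296 / (1+0.108)^6 = 142120.26945
Total PV = 89781.01525 + 142120.26945 = 231901.28470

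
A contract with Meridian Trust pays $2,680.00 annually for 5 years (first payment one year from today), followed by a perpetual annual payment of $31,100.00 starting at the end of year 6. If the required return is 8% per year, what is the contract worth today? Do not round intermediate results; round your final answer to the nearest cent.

PV of 5-year annuity: $2,680.00 × [1 − (1+0.08)^−5] / 0.08 = 10700.46290
Perpetuity value at year 5: $31,100.00 / 0.08 = 388750.00000
PV of perpetuity: 388750.00000 / (1+0.08)^5 = 264576.71785
Total PV = 10700.46290 + 264576.71785 = 275277.18075

$275277.18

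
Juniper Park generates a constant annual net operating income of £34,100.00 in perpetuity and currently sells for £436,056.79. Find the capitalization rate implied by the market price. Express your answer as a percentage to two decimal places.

7.82%

P = C/r ⇒ r = C/P = £34,100.00/£436,056.79 = 0.078201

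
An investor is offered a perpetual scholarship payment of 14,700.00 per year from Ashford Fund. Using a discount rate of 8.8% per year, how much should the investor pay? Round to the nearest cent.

Level perpetuity: PV = C / r = 14,700.00 / 0.088 = 167,045.45

167045.45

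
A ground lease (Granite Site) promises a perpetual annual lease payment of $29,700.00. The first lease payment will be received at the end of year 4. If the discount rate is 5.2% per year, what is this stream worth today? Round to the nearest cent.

$490575.54

Value at end of year 3: C / r = $29,700.00 / 0.052 = $571,153.8462
Discount to today: PV = $571,153.8462 / (1 + 0.052)^3 = $571,153.8462 / 1.164253 = $490,575.54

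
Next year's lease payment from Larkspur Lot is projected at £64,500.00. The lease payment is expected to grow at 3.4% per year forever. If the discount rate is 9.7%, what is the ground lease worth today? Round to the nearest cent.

£1023809.52

Growing perpetuity: P = D₁ / (r − g) = £64,500.0000 / (0.097 − 0.034) = £1,023,809.52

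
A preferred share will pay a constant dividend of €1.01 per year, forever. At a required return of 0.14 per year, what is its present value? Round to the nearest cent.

Level perpetuity: PV = C / r = €1.01 / 0.14 = €7.21

€7.21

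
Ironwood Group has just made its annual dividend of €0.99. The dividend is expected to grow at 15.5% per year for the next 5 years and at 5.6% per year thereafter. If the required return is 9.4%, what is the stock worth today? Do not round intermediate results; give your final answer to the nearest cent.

€41.93

D_1 = 1.14345
D_2 = 1.32068
D_3 = 1.52539
D_4 = 1.76183
D_5 = 2.03491
Terminal value at year 5: TV = D_5×(1+g_2)/(r−g_2) = 2.14886/0.038 = 56.54907
P_0 = D_1/(1+r)^1 + D_2/(1+r)^2 + D_3/(1+r)^3 + D_4/(1+r)^4 + D_5/(1+r)^5 + TV/(1+r)^5
    = 1.04520 + 1.10348 + 1.16501 + 1.22997 + 1.29855 + 36.08601 = 41.92821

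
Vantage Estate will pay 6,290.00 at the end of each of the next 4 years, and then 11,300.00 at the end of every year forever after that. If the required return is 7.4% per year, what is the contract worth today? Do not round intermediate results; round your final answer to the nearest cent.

135884.89

PV of 4-year annuity: 6,290.00 × [1 − (1+0.074)^−4] / 0.074 = 21114.57324
Perpetuity value at year 4: 11,300.00 / 0.074 = 152702.70270
PV of perpetuity: 152702.70270 / (1+0.074)^4 = 114770.32152
Total PV = 21114.57324 + 114770.32152 = 135884.89476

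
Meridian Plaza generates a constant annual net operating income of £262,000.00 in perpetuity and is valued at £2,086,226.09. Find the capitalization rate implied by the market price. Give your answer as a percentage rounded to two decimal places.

P = C/r ⇒ r = C/P = £262,000.00/£2,086,226.09 = 0.125586

12.56%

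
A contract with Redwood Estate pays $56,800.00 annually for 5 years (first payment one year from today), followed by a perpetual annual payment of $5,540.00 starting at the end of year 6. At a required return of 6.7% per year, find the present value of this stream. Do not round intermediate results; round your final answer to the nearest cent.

PV of 5-year annuity: $56,800.00 × [1 − (1+0.067)^−5] / 0.067 = 234773.95179
Perpetuity value at year 5: $5,540.00 / 0.067 = 82686.56716
PV of perpetuity: 82686.56716 / (1+0.067)^5 = 59787.84018
Total PV = 234773.95179 + 59787.84018 = 294561.79196

$294561.79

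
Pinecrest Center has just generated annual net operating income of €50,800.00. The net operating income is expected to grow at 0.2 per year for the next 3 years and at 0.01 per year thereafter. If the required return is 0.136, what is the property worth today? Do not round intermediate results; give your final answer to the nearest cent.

D_1 = 60960.00000
D_2 = 73152.00000
D_3 = 87782.40000
Terminal value at year 3: TV = D_3×(1+g_2)/(r−g_2) = 88660.22400/0.126 = 703652.57143
P_0 = D_1/(1+r)^1 + D_2/(1+r)^2 + D_3/(1+r)^3 + TV/(1+r)^3
    = 53661.97183 + 56685.18151 + 59878.71286 + 479980.15867 = 650206.02488

€650206.02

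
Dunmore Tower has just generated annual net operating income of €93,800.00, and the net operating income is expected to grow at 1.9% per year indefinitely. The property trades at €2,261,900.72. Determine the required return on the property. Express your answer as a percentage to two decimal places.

6.13%

D₁ = €93,800.00 × 1.019 = €95,582.2000
P = D₁/(r − g) ⇒ r = D₁/P + g = €95,582.2000/€2,261,900.72 + 0.019 = 0.042257 + 0.019 = 0.061257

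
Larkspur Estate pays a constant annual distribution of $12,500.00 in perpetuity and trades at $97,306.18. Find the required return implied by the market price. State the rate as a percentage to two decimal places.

12.85%

P = C/r ⇒ r = C/P = $12,500.00/$97,306.18 = 0.128460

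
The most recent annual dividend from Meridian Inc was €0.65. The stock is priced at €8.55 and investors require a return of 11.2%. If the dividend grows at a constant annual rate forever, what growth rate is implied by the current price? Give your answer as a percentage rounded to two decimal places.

3.34%

P = D₀(1+g)/(r−g) ⇒ P(r−g) = D₀(1+g) ⇒ g(P+D₀) = P·r − D₀
g = (P·r − D₀)/(P + D₀) = (€8.55×0.112 − €0.65) / (€8.55 + €0.65) = 0.033435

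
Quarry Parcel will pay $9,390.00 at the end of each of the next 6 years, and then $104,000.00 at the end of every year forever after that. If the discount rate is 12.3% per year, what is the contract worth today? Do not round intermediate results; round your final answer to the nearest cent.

$459830.89

PV of 6-year annuity: $9,390.00 × [1 − (1+0.123)^−6] / 0.123 = 38280.31016
Perpetuity value at year 6: $104,000.00 / 0.123 = 845528.45528
PV of perpetuity: 845528.45528 / (1+0.123)^6 = 421550.57914
Total PV = 38280.31016 + 421550.57914 = 459830.88931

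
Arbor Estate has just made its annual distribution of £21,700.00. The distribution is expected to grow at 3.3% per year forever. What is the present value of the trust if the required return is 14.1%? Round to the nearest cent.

£207556.48

D₁ = D₀ × (1 + g) = £21,700.00 × 1.033 = £22,416.1000
Growing perpetuity: P = D₁ / (r − g) = £22,416.1000 / (0.141 − 0.033) = £207,556.48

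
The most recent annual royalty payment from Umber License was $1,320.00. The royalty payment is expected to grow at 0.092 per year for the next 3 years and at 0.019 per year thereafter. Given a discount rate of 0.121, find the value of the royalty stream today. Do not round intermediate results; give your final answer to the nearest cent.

D_1 = 1441.44000
D_2 = 1574.05248
D_3 = 1718.86531
Terminal value at year 3: TV = D_3×(1+g_2)/(r−g_2) = 1751.52375/0.102 = 17171.80146
P_0 = D_1/(1+r)^1 + D_2/(1+r)^2 + D_3/(1+r)^3 + TV/(1+r)^3
    = 1285.85192 + 1252.58724 + 1220.18311 + 12189.86850 = 15948.49077

$15948.49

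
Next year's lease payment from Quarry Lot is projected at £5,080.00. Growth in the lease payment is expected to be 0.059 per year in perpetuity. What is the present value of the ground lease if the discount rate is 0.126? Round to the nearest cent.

£75820.90

Growing perpetuity: P = D₁ / (r − g) = £5,080.0000 / (0.126 − 0.059) = £75,820.90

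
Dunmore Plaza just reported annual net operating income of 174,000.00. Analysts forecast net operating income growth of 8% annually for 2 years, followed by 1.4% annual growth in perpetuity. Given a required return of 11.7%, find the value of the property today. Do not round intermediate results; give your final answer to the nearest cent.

1932267.95

D_1 = 187920.00000
D_2 = 202953.60000
Terminal value at year 2: TV = D_2×(1+g_2)/(r−g_2) = 205794.95040/0.103 = 1998009.22718
P_0 = D_1/(1+r)^1 + D_2/(1+r)^2 + TV/(1+r)^2
    = 168236.34736 + 162663.61249 + 1601367.99089 = 1932267.95073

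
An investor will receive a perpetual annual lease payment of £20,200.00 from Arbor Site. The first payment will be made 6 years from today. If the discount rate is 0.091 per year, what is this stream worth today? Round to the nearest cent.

Value at end of year 5: C / r = £20,200.00 / 0.091 = £221,978.0220
Discount to today: PV = £221,978.0220 / (1 + 0.091)^5 = £221,978.0220 / 1.545695 = £143,610.51

£143610.51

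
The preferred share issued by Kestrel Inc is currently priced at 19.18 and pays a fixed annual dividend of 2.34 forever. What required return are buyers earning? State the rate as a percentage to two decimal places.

12.20%

P = C/r ⇒ r = C/P = 2.34/19.18 = 0.122002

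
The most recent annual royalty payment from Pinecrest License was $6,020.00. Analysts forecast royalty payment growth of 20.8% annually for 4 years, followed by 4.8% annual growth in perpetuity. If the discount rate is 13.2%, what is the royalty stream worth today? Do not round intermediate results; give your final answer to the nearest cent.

D_1 = 7272.16000
D_2 = 8784.76928
D_3 = 10612.00129
D_4 = 12819.29756
Terminal value at year 4: TV = D_4×(1+g_2)/(r−g_2) = 13434.62384/0.084 = 159935.99811
P_0 = D_1/(1+r)^1 + D_2/(1+r)^2 + D_3/(1+r)^3 + D_4/(1+r)^4 + TV/(1+r)^4
    = 6424.16961 + 6855.47428 + 7315.73581 + 7806.89828 + 97400.35002 = 125802.62801

$125802.63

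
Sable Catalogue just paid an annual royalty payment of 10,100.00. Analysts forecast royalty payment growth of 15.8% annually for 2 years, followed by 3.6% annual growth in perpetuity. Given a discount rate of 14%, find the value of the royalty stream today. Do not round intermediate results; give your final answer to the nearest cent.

D_1 = 11695.80000
D_2 = 13543.73640
Terminal value at year 2: TV = D_2×(1+g_2)/(r−g_2) = 14031.31091/0.104 = 134916.45106
P_0 = D_1/(1+r)^1 + D_2/(1+r)^2 + TV/(1+r)^2
    = 10259.47368 + 10421.46537 + 103813.82815 = 124494.76721

124494.77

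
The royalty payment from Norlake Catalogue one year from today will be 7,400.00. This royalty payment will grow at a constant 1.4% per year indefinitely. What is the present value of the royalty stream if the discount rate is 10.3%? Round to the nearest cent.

Growing perpetuity: P = D₁ / (r − g) = 7,400.0000 / (0.103 − 0.014) = 83,146.07

83146.07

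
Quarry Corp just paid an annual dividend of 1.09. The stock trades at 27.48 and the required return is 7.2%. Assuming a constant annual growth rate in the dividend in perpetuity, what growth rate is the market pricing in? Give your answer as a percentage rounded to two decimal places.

3.11%

P = D₀(1+g)/(r−g) ⇒ P(r−g) = D₀(1+g) ⇒ g(P+D₀) = P·r − D₀
g = (P·r − D₀)/(P + D₀) = (27.48×0.072 − 1.09) / (27.48 + 1.09) = 0.031101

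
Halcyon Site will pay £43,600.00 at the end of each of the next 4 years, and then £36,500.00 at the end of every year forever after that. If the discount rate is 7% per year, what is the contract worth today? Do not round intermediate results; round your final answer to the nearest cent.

PV of 4-year annuity: £43,600.00 × [1 − (1+0.07)^−4] / 0.07 = 147682.41078
Perpetuity value at year 4: £36,500.00 / 0.07 = 521428.57143
PV of perpetuity: 521428.57143 / (1+0.07)^4 = 397795.36057
Total PV = 147682.41078 + 397795.36057 = 545477.77135

£545477.77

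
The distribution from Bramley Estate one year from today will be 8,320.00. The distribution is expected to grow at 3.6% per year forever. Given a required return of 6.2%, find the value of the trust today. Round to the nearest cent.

Growing perpetuity: P = D₁ / (r − g) = 8,320.0000 / (0.062 − 0.036) = 320,000.00

320000.00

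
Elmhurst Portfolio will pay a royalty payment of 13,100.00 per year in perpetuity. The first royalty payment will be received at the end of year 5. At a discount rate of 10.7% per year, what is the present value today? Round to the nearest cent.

Value at end of year 4: C / r = 13,100.00 / 0.107 = 122,429.9065
Discount to today: PV = 122,429.9065 / (1 + 0.107)^4 = 122,429.9065 / 1.501725 = 81,526.17

81526.17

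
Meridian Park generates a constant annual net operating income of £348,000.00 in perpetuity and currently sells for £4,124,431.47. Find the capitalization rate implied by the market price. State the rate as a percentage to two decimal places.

P = C/r ⇒ r = C/P = £348,000.00/£4,124,431.47 = 0.084375

8.44%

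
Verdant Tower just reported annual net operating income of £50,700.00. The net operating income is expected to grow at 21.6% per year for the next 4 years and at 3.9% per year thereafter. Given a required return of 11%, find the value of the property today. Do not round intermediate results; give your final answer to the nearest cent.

D_1 = 61651.20000
D_2 = 74967.85920
D_3 = 91160.91679
D_4 = 110851.67481
Terminal value at year 4: TV = D_4×(1+g_2)/(r−g_2) = 115174.89013/0.071 = 1622181.55114
P_0 = D_1/(1+r)^1 + D_2/(1+r)^2 + D_3/(1+r)^3 + D_4/(1+r)^4 + TV/(1+r)^4
    = 55541.62162 + 60845.59630 + 66656.07667 + 73021.43174 + 1068581.23342 = 1324645.95974

£1324645.96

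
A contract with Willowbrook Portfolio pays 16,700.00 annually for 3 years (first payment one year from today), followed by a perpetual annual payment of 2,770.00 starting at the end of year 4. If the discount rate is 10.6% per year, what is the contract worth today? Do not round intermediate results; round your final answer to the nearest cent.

60411.25

PV of 3-year annuity: 16,700.00 × [1 − (1+0.106)^−3] / 0.106 = 41095.63282
Perpetuity value at year 3: 2,770.00 / 0.106 = 26132.07547
PV of perpetuity: 26132.07547 / (1+0.106)^3 = 19315.61422
Total PV = 41095.63282 + 19315.61422 = 60411.24704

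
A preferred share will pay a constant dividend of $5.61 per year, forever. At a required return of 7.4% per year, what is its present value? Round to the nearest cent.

Level perpetuity: PV = C / r = $5.61 / 0.074 = $75.81

$75.81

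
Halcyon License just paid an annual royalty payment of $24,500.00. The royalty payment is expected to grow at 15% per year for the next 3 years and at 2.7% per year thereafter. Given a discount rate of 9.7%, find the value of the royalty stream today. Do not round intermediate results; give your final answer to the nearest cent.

$494940.19

D_1 = 28175.00000
D_2 = 32401.25000
D_3 = 37261.43750
Terminal value at year 3: TV = D_3×(1+g_2)/(r−g_2) = 38267.49631/0.07 = 546678.51875
P_0 = D_1/(1+r)^1 + D_2/(1+r)^2 + D_3/(1+r)^3 + TV/(1+r)^3
    = 25683.68277 + 26924.55350 + 28225.37513 + 414106.57518 = 494940.18659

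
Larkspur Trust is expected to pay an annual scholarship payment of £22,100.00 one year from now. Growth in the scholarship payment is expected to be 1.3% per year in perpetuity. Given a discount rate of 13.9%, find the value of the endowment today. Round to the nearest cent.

Growing perpetuity: P = D₁ / (r − g) = £22,100.0000 / (0.139 − 0.013) = £175,396.83

£175396.83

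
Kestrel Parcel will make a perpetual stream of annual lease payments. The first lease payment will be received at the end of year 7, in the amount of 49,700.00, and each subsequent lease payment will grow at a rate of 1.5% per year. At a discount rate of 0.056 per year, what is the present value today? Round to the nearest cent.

874156.16

Value at end of year 6: C₁ / (r − g) = 49,700.00 / (0.056 − 0.015) = 1,212,195.1220
Discount to today: PV = 1,212,195.1220 / (1 + 0.056)^6 = 1,212,195.1220 / 1.386703 = 874,156.16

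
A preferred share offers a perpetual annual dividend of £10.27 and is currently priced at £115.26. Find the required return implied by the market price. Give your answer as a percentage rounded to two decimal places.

8.91%

P = C/r ⇒ r = C/P = £10.27/£115.26 = 0.089103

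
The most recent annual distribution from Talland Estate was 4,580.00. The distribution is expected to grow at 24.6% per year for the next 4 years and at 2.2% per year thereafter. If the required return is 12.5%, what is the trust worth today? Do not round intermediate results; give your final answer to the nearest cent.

D_1 = 5706.68000
D_2 = 7110.52328
D_3 = 8859.71201
D_4 = 11039.20116
Terminal value at year 4: TV = D_4×(1+g_2)/(r−g_2) = 11282.06359/0.103 = 109534.59792
P_0 = D_1/(1+r)^1 + D_2/(1+r)^2 + D_3/(1+r)^3 + D_4/(1+r)^4 + TV/(1+r)^4
    = 5072.60444 + 5618.19123 + 6222.45891 + 6891.71894 + 68381.91024 = 92186.88377

92186.88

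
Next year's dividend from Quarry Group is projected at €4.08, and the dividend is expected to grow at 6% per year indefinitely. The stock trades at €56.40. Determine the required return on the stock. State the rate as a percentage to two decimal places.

P = D₁/(r − g) ⇒ r = D₁/P + g = €4.0800/€56.40 + 0.06 = 0.072340 + 0.06 = 0.132340

13.23%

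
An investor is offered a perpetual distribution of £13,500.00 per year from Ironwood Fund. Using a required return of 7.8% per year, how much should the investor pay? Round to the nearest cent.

Level perpetuity: PV = C / r = £13,500.00 / 0.078 = £173,076.92

£173076.92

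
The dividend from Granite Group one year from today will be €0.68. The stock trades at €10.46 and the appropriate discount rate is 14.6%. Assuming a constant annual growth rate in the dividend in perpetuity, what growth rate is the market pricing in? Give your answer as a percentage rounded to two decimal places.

P = D₁/(r−g) ⇒ g = r − D₁/P = 0.146 − €0.68/€10.46 = 0.080990

8.10%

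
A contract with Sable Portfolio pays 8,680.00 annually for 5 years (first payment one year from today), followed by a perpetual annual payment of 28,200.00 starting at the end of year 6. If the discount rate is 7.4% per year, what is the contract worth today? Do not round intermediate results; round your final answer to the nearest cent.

PV of 5-year annuity: 8,680.00 × [1 − (1+0.074)^−5] / 0.074 = 35211.76881
Perpetuity value at year 5: 28,200.00 / 0.074 = 381081.08108
PV of perpetuity: 381081.08108 / (1+0.074)^5 = 266683.39900
Total PV = 35211.76881 + 266683.39900 = 301895.16781

301895.17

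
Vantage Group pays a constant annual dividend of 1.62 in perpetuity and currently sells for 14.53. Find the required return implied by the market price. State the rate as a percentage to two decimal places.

P = C/r ⇒ r = C/P = 1.62/14.53 = 0.111493

11.15%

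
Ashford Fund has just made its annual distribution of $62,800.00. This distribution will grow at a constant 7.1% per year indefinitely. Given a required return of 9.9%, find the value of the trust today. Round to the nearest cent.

D₁ = D₀ × (1 + g) = $62,800.00 × 1.071 = $67,258.8000
Growing perpetuity: P = D₁ / (r − g) = $67,258.8000 / (0.099 − 0.071) = $2,402,100.00

$2402100.00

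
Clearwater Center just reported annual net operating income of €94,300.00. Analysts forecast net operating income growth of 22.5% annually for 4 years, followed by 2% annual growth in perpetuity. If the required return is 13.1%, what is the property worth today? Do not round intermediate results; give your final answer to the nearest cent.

D_1 = 115517.50000
D_2 = 141508.93750
D_3 = 173348.44844
D_4 = 212351.84934
Terminal value at year 4: TV = D_4×(1+g_2)/(r−g_2) = 216598.88632/0.111 = 1951341.31822
P_0 = D_1/(1+r)^1 + D_2/(1+r)^2 + D_3/(1+r)^3 + D_4/(1+r)^4 + TV/(1+r)^4
    = 102137.48895 + 110626.36955 + 119820.78046 + 129779.35991 + 1192567.09109 = 1654931.08996

€1654931.09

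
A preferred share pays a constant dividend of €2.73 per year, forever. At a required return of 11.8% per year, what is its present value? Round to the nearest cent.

€23.14

Level perpetuity: PV = C / r = €2.73 / 0.118 = €23.14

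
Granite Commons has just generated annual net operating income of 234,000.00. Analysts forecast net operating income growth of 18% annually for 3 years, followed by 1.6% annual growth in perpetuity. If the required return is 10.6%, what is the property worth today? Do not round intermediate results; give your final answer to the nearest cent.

D_1 = 276120.00000
D_2 = 325821.60000
D_3 = 384469.48800
Terminal value at year 3: TV = D_3×(1+g_2)/(r−g_2) = 390620.99981/0.09 = 4340233.33120
P_0 = D_1/(1+r)^1 + D_2/(1+r)^2 + D_3/(1+r)^3 + TV/(1+r)^3
    = 249656.41953 + 266360.37527 + 284181.95553 + 3208098.52019 = 4008297.27052

4008297.27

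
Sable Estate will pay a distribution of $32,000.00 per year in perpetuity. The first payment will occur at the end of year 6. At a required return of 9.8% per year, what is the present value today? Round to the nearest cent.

Value at end of year 5: C / r = $32,000.00 / 0.098 = $326,530.6122
Discount to today: PV = $326,530.6122 / (1 + 0.098)^5 = $326,530.6122 / 1.595922 = $204,603.10

$204603.10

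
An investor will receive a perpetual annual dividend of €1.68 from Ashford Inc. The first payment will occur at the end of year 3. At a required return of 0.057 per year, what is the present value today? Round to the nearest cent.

€26.38

Value at end of year 2: C / r = €1.68 / 0.057 = €29.4737
Discount to today: PV = €29.4737 / (1 + 0.057)^2 = €29.4737 / 1.117249 = €26.38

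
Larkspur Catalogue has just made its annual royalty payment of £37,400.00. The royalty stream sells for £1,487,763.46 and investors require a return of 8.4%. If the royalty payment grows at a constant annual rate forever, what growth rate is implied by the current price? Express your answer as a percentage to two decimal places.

5.74%

P = D₀(1+g)/(r−g) ⇒ P(r−g) = D₀(1+g) ⇒ g(P+D₀) = P·r − D₀
g = (P·r − D₀)/(P + D₀) = (£1,487,763.46×0.084 − £37,400.00) / (£1,487,763.46 + £37,400.00) = 0.057418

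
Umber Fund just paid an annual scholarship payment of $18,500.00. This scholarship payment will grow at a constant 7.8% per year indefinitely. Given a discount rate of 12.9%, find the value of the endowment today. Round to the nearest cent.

D₁ = D₀ × (1 + g) = $18,500.00 × 1.078 = $19,943.0000
Growing perpetuity: P = D₁ / (r − g) = $19,943.0000 / (0.129 − 0.078) = $391,039.22

$391039.22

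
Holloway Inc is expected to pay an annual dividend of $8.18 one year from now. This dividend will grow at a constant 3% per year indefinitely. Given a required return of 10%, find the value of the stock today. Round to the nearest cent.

Growing perpetuity: P = D₁ / (r − g) = $8.1800 / (0.1 − 0.03) = $116.86

$116.86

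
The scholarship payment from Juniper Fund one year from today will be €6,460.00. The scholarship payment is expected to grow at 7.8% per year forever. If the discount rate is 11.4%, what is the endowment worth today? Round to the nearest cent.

Growing perpetuity: P = D₁ / (r − g) = €6,460.0000 / (0.114 − 0.078) = €179,444.44

€179444.44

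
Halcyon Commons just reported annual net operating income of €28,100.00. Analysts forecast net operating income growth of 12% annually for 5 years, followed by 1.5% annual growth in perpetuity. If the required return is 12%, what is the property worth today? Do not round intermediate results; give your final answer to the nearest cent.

D_1 = 31472.00000
D_2 = 35248.64000
D_3 = 39478.47680
D_4 = 44215.89402
D_5 = 49521.80130
Terminal value at year 5: TV = D_5×(1+g_2)/(r−g_2) = 50264.62832/0.105 = 478710.74588
P_0 = D_1/(1+r)^1 + D_2/(1+r)^2 + D_3/(1+r)^3 + D_4/(1+r)^4 + D_5/(1+r)^5 + TV/(1+r)^5
    = 28100.00000 + 28100.00000 + 28100.00000 + 28100.00000 + 28100.00000 + 271633.33333 = 412133.33333

€412133.33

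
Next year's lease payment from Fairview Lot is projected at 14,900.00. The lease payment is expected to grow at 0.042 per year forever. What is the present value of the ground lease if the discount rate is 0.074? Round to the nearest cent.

465625.00

Growing perpetuity: P = D₁ / (r − g) = 14,900.0000 / (0.074 − 0.042) = 465,625.00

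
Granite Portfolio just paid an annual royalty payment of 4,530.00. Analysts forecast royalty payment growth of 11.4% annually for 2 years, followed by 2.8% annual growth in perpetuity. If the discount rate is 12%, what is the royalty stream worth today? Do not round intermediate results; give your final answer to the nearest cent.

59064.27

D_1 = 5046.42000
D_2 = 5621.71188
Terminal value at year 2: TV = D_2×(1+g_2)/(r−g_2) = 5779.11981/0.092 = 62816.51970
P_0 = D_1/(1+r)^1 + D_2/(1+r)^2 + TV/(1+r)^2
    = 4505.73214 + 4481.59429 + 50076.94492 = 59064.27135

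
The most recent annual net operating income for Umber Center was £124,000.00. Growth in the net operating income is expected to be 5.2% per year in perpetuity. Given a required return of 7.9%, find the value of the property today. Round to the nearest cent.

D₁ = D₀ × (1 + g) = £124,000.00 × 1.052 = £130,448.0000
Growing perpetuity: P = D₁ / (r − g) = £130,448.0000 / (0.079 − 0.052) = £4,831,407.41

£4831407.41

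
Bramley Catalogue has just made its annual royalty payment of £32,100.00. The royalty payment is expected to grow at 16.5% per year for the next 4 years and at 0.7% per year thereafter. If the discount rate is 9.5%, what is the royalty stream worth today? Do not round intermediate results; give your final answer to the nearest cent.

D_1 = 37396.50000
D_2 = 43566.92250
D_3 = 50755.46471
D_4 = 59130.11639
Terminal value at year 4: TV = D_4×(1+g_2)/(r−g_2) = 59544.02720/0.088 = 676636.67278
P_0 = D_1/(1+r)^1 + D_2/(1+r)^2 + D_3/(1+r)^3 + D_4/(1+r)^4 + TV/(1+r)^4
    = 34152.05479 + 36335.29117 + 38658.09518 + 41129.38893 + 470651.07562 = 620925.90569

£620925.91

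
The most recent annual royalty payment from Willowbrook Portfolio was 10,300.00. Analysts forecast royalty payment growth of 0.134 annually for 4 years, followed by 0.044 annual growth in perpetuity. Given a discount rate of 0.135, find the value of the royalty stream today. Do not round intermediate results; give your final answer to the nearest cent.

158860.47

D_1 = 11680.20000
D_2 = 13245.34680
D_3 = 15020.22327
D_4 = 17032.93319
Terminal value at year 4: TV = D_4×(1+g_2)/(r−g_2) = 17782.38225/0.091 = 195410.79395
P_0 = D_1/(1+r)^1 + D_2/(1+r)^2 + D_3/(1+r)^3 + D_4/(1+r)^4 + TV/(1+r)^4
    = 10290.92511 + 10281.85822 + 10272.79931 + 10263.74839 + 117751.13532 = 158860.46634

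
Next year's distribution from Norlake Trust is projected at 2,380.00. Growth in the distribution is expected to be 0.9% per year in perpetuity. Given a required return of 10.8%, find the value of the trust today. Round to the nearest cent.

24040.40

Growing perpetuity: P = D₁ / (r − g) = 2,380.0000 / (0.108 − 0.009) = 24,040.40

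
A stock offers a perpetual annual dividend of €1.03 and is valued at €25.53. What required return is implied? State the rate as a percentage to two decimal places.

P = C/r ⇒ r = C/P = €1.03/€25.53 = 0.040345

4.03%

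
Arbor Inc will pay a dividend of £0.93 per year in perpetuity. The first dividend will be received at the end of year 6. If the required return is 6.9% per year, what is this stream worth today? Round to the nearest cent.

£9.65

Value at end of year 5: C / r = £0.93 / 0.069 = £13.4783
Discount to today: PV = £13.4783 / (1 + 0.069)^5 = £13.4783 / 1.396010 = £9.65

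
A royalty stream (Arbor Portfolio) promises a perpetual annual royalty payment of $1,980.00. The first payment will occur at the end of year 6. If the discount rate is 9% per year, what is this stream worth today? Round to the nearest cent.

$14298.49

Value at end of year 5: C / r = $1,980.00 / 0.09 = $22,000.0000
Discount to today: PV = $22,000.0000 / (1 + 0.09)^5 = $22,000.0000 / 1.538624 = $14,298.49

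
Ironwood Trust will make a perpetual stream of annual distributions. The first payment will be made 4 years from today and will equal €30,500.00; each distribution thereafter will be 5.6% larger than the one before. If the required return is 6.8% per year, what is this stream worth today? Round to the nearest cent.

€2086434.88

Value at end of year 3: C₁ / (r − g) = €30,500.00 / (0.068 − 0.056) = €2,541,666.6667
Discount to today: PV = €2,541,666.6667 / (1 + 0.068)^3 = €2,541,666.6667 / 1.218186 = €2,086,434.88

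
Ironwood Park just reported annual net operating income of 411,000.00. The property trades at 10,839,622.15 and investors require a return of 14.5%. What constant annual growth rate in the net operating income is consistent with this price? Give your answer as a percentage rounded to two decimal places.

10.32%

P = D₀(1+g)/(r−g) ⇒ P(r−g) = D₀(1+g) ⇒ g(P+D₀) = P·r − D₀
g = (P·r − D₀)/(P + D₀) = (10,839,622.15×0.145 − 411,000.00) / (10,839,622.15 + 411,000.00) = 0.103172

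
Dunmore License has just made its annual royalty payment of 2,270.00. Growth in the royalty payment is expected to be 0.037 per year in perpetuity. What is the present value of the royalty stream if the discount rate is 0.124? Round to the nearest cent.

D₁ = D₀ × (1 + g) = 2,270.00 × 1.037 = 2,353.9900
Growing perpetuity: P = D₁ / (r − g) = 2,353.9900 / (0.124 − 0.037) = 27,057.36

27057.36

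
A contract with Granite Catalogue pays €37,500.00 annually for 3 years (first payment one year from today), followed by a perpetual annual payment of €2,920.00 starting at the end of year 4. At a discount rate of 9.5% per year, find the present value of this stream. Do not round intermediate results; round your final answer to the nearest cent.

PV of 3-year annuity: €37,500.00 × [1 − (1+0.095)^−3] / 0.095 = 94084.00604
Perpetuity value at year 3: €2,920.00 / 0.095 = 30736.84211
PV of perpetuity: 30736.84211 / (1+0.095)^3 = 23410.83417
Total PV = 94084.00604 + 23410.83417 = 117494.84021

€117494.84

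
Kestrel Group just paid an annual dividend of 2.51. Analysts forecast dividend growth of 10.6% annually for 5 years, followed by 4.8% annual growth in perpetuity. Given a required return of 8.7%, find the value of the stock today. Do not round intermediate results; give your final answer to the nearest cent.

86.78

D_1 = 2.77606
D_2 = 3.07032
D_3 = 3.39578
D_4 = 3.75573
D_5 = 4.15384
Terminal value at year 5: TV = D_5×(1+g_2)/(r−g_2) = 4.35322/0.039 = 111.62103
P_0 = D_1/(1+r)^1 + D_2/(1+r)^2 + D_3/(1+r)^3 + D_4/(1+r)^4 + D_5/(1+r)^5 + TV/(1+r)^5
    = 2.55387 + 2.59851 + 2.64393 + 2.69015 + 2.73717 + 73.55265 = 86.77628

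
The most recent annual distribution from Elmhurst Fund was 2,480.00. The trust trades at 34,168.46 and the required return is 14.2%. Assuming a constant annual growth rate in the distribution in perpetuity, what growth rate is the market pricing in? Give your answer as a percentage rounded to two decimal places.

P = D₀(1+g)/(r−g) ⇒ P(r−g) = D₀(1+g) ⇒ g(P+D₀) = P·r − D₀
g = (P·r − D₀)/(P + D₀) = (34,168.46×0.142 − 2,480.00) / (34,168.46 + 2,480.00) = 0.064721

6.47%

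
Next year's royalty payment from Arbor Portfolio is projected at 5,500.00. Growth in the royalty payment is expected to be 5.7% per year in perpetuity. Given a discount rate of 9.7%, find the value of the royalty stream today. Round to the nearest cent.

Growing perpetuity: P = D₁ / (r − g) = 5,500.0000 / (0.097 − 0.057) = 137,500.00

137500.00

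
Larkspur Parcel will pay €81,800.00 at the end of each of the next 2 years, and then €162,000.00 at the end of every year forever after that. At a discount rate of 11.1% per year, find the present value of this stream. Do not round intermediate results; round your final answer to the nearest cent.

PV of 2-year annuity: €81,800.00 × [1 − (1+0.111)^−2] / 0.111 = 139898.61632
Perpetuity value at year 2: €162,000.00 / 0.111 = 1459459.45946
PV of perpetuity: 1459459.45946 / (1+0.111)^2 = 1182398.63006
Total PV = 139898.61632 + 1182398.63006 = 1322297.24639

€1322297.25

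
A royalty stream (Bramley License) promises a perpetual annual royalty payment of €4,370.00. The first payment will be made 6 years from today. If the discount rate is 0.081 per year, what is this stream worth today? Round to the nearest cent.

€36548.36

Value at end of year 5: C / r = €4,370.00 / 0.081 = €53,950.6173
Discount to today: PV = €53,950.6173 / (1 + 0.081)^5 = €53,950.6173 / 1.476143 = €36,548.36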